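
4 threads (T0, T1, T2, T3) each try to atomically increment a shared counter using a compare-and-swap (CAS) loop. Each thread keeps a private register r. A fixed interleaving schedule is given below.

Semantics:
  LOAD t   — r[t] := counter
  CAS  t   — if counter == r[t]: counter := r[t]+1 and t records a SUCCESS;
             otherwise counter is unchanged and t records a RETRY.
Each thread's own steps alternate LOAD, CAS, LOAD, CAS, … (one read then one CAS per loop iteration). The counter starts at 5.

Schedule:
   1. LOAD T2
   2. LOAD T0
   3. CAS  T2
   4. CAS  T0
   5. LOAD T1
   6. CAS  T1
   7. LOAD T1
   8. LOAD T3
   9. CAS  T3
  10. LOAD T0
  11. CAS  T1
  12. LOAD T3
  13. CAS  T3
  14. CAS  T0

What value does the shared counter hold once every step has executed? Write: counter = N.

1. LOAD T2 → mem=5 r[T2]=5 [LOAD]
2. LOAD T0 → mem=5 r[T0]=5 [LOAD]
3. CAS T2 → mem=6 r[T2]=5 [OK]
4. CAS T0 → mem=6 r[T0]=5 [RETRY]
5. LOAD T1 → mem=6 r[T1]=6 [LOAD]
6. CAS T1 → mem=7 r[T1]=6 [OK]
7. LOAD T1 → mem=7 r[T1]=7 [LOAD]
8. LOAD T3 → mem=7 r[T3]=7 [LOAD]
9. CAS T3 → mem=8 r[T3]=7 [OK]
10. LOAD T0 → mem=8 r[T0]=8 [LOAD]
11. CAS T1 → mem=8 r[T1]=7 [RETRY]
12. LOAD T3 → mem=8 r[T3]=8 [LOAD]
13. CAS T3 → mem=9 r[T3]=8 [OK]
14. CAS T0 → mem=9 r[T0]=8 [RETRY]

counter = 9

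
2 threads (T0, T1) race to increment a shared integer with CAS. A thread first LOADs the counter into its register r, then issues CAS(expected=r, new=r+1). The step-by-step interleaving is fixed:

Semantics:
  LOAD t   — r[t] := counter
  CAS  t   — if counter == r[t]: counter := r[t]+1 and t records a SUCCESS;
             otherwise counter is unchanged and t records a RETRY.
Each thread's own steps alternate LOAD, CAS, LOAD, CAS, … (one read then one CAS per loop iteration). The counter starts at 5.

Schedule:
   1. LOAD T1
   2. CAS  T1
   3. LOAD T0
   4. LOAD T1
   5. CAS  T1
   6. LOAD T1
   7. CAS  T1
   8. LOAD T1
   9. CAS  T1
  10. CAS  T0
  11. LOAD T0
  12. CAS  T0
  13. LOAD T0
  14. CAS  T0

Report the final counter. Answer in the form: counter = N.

[1] T1.load  rd  (counter 5, T1.r 5)
[2] T1.cas  hit  (counter 6, T1.r 5)
[3] T0.load  rd  (counter 6, T0.r 6)
[4] T1.load  rd  (counter 6, T1.r 6)
[5] T1.cas  hit  (counter 7, T1.r 6)
[6] T1.load  rd  (counter 7, T1.r 7)
[7] T1.cas  hit  (counter 8, T1.r 7)
[8] T1.load  rd  (counter 8, T1.r 8)
[9] T1.cas  hit  (counter 9, T1.r 8)
[10] T0.cas  miss  (counter 9, T0.r 6)
[11] T0.load  rd  (counter 9, T0.r 9)
[12] T0.cas  hit  (counter 10, T0.r 9)
[13] T0.load  rd  (counter 10, T0.r 10)
[14] T0.cas  hit  (counter 11, T0.r 10)

counter = 11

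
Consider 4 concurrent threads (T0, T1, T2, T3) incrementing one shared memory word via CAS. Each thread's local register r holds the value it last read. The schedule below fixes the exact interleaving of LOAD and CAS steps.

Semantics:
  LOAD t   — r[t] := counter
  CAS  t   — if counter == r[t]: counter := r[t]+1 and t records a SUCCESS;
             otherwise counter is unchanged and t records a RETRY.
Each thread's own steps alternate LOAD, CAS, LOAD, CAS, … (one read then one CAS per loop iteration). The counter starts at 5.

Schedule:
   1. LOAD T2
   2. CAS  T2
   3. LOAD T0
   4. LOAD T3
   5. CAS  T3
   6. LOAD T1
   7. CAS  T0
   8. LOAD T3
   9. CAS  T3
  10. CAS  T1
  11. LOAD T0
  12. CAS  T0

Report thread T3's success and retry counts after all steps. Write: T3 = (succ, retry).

T3 = (2, 0)

#1 T2 reads 5
#2 T2 CAS(5→6) writes; counter now 6
#3 T0 reads 6
#4 T3 reads 6
#5 T3 CAS(6→7) writes; counter now 7
#6 T1 reads 7
#7 T0 CAS(6→7) fails; counter now 7
#8 T3 reads 7
#9 T3 CAS(7→8) writes; counter now 8
#10 T1 CAS(7→8) fails; counter now 8
#11 T0 reads 8
#12 T0 CAS(8→9) writes; counter now 9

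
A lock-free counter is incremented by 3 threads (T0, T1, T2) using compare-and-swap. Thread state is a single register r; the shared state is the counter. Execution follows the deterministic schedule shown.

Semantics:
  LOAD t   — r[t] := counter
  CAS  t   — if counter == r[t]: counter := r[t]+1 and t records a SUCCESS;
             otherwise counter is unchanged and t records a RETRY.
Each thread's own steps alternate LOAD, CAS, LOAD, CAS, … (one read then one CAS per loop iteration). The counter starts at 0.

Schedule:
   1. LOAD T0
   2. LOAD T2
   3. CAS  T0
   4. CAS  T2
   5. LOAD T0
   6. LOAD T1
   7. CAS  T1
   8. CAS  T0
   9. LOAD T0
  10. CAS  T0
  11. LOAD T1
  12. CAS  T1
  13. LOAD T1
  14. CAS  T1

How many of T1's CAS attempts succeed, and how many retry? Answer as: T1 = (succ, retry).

T1 = (3, 0)

step 1: T0 LOAD ⇒ load; ctr=0 reg=0
step 2: T2 LOAD ⇒ load; ctr=0 reg=0
step 3: T0 CAS ⇒ ok; ctr=1 reg=0
step 4: T2 CAS ⇒ retry; ctr=1 reg=0
step 5: T0 LOAD ⇒ load; ctr=1 reg=1
step 6: T1 LOAD ⇒ load; ctr=1 reg=1
step 7: T1 CAS ⇒ ok; ctr=2 reg=1
step 8: T0 CAS ⇒ retry; ctr=2 reg=1
step 9: T0 LOAD ⇒ load; ctr=2 reg=2
step 10: T0 CAS ⇒ ok; ctr=3 reg=2
step 11: T1 LOAD ⇒ load; ctr=3 reg=3
step 12: T1 CAS ⇒ ok; ctr=4 reg=3
step 13: T1 LOAD ⇒ load; ctr=4 reg=4
step 14: T1 CAS ⇒ ok; ctr=5 reg=4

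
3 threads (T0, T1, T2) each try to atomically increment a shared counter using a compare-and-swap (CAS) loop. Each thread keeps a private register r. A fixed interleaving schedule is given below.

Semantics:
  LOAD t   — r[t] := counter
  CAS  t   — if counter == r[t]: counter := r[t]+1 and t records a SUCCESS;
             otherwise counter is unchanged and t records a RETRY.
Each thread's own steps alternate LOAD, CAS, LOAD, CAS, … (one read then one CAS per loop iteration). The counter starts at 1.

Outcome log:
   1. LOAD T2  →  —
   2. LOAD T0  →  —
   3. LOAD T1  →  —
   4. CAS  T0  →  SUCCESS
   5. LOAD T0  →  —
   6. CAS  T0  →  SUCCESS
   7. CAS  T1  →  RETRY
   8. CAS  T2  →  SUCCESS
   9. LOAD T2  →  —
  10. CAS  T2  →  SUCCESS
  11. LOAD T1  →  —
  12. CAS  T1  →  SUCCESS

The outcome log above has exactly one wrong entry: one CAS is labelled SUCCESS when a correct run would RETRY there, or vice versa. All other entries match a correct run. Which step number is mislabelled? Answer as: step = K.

step = 8

Re-executing:
step 1: T2 LOAD ⇒ load; ctr=1 reg=1
step 2: T0 LOAD ⇒ load; ctr=1 reg=1
step 3: T1 LOAD ⇒ load; ctr=1 reg=1
step 4: T0 CAS ⇒ ok; ctr=2 reg=1
step 5: T0 LOAD ⇒ load; ctr=2 reg=2
step 6: T0 CAS ⇒ ok; ctr=3 reg=2
step 7: T1 CAS ⇒ retry; ctr=3 reg=1
step 8: T2 CAS ⇒ retry; ctr=3 reg=1
step 9: T2 LOAD ⇒ load; ctr=3 reg=3
step 10: T2 CAS ⇒ ok; ctr=4 reg=3
step 11: T1 LOAD ⇒ load; ctr=4 reg=4
step 12: T1 CAS ⇒ ok; ctr=5 reg=4
Mismatch at 8.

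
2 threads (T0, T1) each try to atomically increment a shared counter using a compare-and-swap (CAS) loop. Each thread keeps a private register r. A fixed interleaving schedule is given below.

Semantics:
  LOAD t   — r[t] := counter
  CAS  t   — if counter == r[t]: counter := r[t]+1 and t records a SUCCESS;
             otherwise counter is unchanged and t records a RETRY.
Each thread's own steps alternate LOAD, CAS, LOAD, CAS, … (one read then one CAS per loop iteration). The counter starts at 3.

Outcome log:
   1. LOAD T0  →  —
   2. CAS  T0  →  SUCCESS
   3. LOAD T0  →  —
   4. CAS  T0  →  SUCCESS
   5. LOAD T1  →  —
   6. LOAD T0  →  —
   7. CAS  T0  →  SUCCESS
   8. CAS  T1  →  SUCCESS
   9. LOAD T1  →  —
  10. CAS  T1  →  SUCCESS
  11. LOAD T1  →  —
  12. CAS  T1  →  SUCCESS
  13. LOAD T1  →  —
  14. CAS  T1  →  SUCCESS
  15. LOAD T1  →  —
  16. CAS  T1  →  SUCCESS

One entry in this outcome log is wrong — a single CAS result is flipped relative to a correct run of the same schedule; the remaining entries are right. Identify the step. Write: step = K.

Reference trace:
1. LOAD T0 → mem=3 r[T0]=3 [LOAD]
2. CAS T0 → mem=4 r[T0]=3 [OK]
3. LOAD T0 → mem=4 r[T0]=4 [LOAD]
4. CAS T0 → mem=5 r[T0]=4 [OK]
5. LOAD T1 → mem=5 r[T1]=5 [LOAD]
6. LOAD T0 → mem=5 r[T0]=5 [LOAD]
7. CAS T0 → mem=6 r[T0]=5 [OK]
8. CAS T1 → mem=6 r[T1]=5 [RETRY]
9. LOAD T1 → mem=6 r[T1]=6 [LOAD]
10. CAS T1 → mem=7 r[T1]=6 [OK]
11. LOAD T1 → mem=7 r[T1]=7 [LOAD]
12. CAS T1 → mem=8 r[T1]=7 [OK]
13. LOAD T1 → mem=8 r[T1]=8 [LOAD]
14. CAS T1 → mem=9 r[T1]=8 [OK]
15. LOAD T1 → mem=9 r[T1]=9 [LOAD]
16. CAS T1 → mem=10 r[T1]=9 [OK]
Flip is step 8.

step = 8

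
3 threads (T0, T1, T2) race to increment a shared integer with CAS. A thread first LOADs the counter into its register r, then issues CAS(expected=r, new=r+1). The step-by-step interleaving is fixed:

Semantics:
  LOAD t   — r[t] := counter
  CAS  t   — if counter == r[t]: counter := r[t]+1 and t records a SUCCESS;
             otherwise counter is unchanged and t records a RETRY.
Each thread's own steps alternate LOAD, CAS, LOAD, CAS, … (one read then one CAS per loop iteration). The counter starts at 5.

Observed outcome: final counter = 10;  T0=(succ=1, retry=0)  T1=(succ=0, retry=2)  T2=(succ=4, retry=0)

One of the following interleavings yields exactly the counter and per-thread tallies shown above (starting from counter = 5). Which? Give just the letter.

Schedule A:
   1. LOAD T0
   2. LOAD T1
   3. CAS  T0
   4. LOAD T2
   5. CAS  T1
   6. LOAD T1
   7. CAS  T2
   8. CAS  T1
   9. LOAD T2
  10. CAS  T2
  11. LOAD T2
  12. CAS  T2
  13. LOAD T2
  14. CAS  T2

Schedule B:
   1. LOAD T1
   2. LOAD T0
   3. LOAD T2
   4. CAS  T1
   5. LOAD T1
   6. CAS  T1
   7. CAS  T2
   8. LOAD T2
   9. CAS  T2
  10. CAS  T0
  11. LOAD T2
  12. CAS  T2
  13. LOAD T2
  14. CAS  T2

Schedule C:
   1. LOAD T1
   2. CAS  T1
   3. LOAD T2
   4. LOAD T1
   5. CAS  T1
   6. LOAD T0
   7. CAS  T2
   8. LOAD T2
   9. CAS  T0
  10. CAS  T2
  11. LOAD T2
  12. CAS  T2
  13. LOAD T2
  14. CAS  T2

A

Simulating candidate A:
[1] T0.load  rd  (counter 5, T0.r 5)
[2] T1.load  rd  (counter 5, T1.r 5)
[3] T0.cas  hit  (counter 6, T0.r 5)
[4] T2.load  rd  (counter 6, T2.r 6)
[5] T1.cas  miss  (counter 6, T1.r 5)
[6] T1.load  rd  (counter 6, T1.r 6)
[7] T2.cas  hit  (counter 7, T2.r 6)
[8] T1.cas  miss  (counter 7, T1.r 6)
[9] T2.load  rd  (counter 7, T2.r 7)
[10] T2.cas  hit  (counter 8, T2.r 7)
[11] T2.load  rd  (counter 8, T2.r 8)
[12] T2.cas  hit  (counter 9, T2.r 8)
[13] T2.load  rd  (counter 9, T2.r 9)
[14] T2.cas  hit  (counter 10, T2.r 9)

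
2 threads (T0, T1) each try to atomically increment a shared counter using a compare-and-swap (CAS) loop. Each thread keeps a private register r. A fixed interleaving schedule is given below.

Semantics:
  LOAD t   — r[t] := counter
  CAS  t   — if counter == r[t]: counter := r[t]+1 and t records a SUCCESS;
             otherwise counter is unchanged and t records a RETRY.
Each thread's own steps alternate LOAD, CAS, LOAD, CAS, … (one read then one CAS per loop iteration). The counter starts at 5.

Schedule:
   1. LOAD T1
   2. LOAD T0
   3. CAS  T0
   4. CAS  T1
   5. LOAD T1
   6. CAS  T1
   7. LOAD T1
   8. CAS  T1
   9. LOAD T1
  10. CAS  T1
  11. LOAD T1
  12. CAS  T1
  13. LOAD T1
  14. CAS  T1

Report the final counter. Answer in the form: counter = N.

   1) LOAD T1:  M=5  r_T1=5
   2) LOAD T0:  M=5  r_T0=5
   3) CAS  T0:  M=6  r_T0=5 ✓
   4) CAS  T1:  M=6  r_T1=5 ✗
   5) LOAD T1:  M=6  r_T1=6
   6) CAS  T1:  M=7  r_T1=6 ✓
   7) LOAD T1:  M=7  r_T1=7
   8) CAS  T1:  M=8  r_T1=7 ✓
   9) LOAD T1:  M=8  r_T1=8
  10) CAS  T1:  M=9  r_T1=8 ✓
  11) LOAD T1:  M=9  r_T1=9
  12) CAS  T1:  M=10  r_T1=9 ✓
  13) LOAD T1:  M=10  r_T1=10
  14) CAS  T1:  M=11  r_T1=10 ✓

counter = 11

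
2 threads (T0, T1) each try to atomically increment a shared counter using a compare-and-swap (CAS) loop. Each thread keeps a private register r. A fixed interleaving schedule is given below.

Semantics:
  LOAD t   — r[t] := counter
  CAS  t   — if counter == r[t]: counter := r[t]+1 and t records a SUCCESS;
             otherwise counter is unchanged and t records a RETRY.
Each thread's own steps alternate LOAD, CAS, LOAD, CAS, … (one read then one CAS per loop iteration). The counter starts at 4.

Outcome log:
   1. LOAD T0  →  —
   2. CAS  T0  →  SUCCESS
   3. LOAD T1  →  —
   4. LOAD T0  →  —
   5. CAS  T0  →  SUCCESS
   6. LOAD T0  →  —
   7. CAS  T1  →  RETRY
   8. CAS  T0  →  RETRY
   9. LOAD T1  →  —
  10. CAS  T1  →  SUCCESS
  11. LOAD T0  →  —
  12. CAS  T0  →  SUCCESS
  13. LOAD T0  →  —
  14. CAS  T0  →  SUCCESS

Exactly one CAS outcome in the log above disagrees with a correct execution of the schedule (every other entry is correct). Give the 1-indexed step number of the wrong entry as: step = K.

Correct run:
   1) LOAD T0:  M=4  r_T0=4
   2) CAS  T0:  M=5  r_T0=4 ✓
   3) LOAD T1:  M=5  r_T1=5
   4) LOAD T0:  M=5  r_T0=5
   5) CAS  T0:  M=6  r_T0=5 ✓
   6) LOAD T0:  M=6  r_T0=6
   7) CAS  T1:  M=6  r_T1=5 ✗
   8) CAS  T0:  M=7  r_T0=6 ✓
   9) LOAD T1:  M=7  r_T1=7
  10) CAS  T1:  M=8  r_T1=7 ✓
  11) LOAD T0:  M=8  r_T0=8
  12) CAS  T0:  M=9  r_T0=8 ✓
  13) LOAD T0:  M=9  r_T0=9
  14) CAS  T0:  M=10  r_T0=9 ✓
Log disagrees first at step 8.

step = 8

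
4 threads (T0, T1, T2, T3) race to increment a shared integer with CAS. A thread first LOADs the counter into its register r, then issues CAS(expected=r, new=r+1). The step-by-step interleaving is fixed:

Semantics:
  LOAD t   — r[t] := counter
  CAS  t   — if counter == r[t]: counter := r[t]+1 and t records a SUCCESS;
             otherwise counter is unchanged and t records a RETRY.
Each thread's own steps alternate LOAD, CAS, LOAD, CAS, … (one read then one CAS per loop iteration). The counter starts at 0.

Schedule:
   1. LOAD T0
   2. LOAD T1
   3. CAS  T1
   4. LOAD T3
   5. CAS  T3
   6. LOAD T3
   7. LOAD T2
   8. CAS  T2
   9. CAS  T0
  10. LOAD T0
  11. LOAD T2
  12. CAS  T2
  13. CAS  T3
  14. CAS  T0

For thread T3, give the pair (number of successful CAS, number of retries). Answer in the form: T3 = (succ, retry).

[1] T0.load  rd  (counter 0, T0.r 0)
[2] T1.load  rd  (counter 0, T1.r 0)
[3] T1.cas  hit  (counter 1, T1.r 0)
[4] T3.load  rd  (counter 1, T3.r 1)
[5] T3.cas  hit  (counter 2, T3.r 1)
[6] T3.load  rd  (counter 2, T3.r 2)
[7] T2.load  rd  (counter 2, T2.r 2)
[8] T2.cas  hit  (counter 3, T2.r 2)
[9] T0.cas  miss  (counter 3, T0.r 0)
[10] T0.load  rd  (counter 3, T0.r 3)
[11] T2.load  rd  (counter 3, T2.r 3)
[12] T2.cas  hit  (counter 4, T2.r 3)
[13] T3.cas  miss  (counter 4, T3.r 2)
[14] T0.cas  miss  (counter 4, T0.r 3)

T3 = (1, 1)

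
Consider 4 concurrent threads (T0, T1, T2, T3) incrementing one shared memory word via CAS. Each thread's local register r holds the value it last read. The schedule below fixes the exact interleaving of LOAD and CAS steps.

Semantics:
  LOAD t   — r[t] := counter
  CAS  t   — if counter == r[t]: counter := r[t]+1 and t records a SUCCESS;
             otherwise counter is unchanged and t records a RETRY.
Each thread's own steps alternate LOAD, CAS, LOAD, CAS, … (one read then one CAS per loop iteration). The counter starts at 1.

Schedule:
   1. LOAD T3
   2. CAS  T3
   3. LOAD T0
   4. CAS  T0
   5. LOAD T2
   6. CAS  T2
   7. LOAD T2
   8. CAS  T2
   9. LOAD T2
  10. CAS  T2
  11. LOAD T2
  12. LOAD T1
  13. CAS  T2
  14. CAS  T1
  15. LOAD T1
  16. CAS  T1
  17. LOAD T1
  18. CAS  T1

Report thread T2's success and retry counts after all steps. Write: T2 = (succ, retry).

#1 T3 reads 1
#2 T3 CAS(1→2) writes; counter now 2
#3 T0 reads 2
#4 T0 CAS(2→3) writes; counter now 3
#5 T2 reads 3
#6 T2 CAS(3→4) writes; counter now 4
#7 T2 reads 4
#8 T2 CAS(4→5) writes; counter now 5
#9 T2 reads 5
#10 T2 CAS(5→6) writes; counter now 6
#11 T2 reads 6
#12 T1 reads 6
#13 T2 CAS(6→7) writes; counter now 7
#14 T1 CAS(6→7) fails; counter now 7
#15 T1 reads 7
#16 T1 CAS(7→8) writes; counter now 8
#17 T1 reads 8
#18 T1 CAS(8→9) writes; counter now 9

T2 = (4, 0)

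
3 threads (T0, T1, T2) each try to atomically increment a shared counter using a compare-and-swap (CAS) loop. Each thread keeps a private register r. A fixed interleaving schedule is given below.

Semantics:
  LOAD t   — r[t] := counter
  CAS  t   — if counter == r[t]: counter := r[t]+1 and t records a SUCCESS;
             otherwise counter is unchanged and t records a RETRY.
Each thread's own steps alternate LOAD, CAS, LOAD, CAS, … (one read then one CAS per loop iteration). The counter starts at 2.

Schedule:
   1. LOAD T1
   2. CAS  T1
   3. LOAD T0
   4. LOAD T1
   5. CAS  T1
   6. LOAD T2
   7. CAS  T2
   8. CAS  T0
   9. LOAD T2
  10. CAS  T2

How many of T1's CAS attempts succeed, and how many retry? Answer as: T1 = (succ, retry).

T1 = (2, 0)

T1 LOAD — after: cnt=2, r=2 — load
T1 CAS — after: cnt=3, r=2 — ok
T0 LOAD — after: cnt=3, r=3 — load
T1 LOAD — after: cnt=3, r=3 — load
T1 CAS — after: cnt=4, r=3 — ok
T2 LOAD — after: cnt=4, r=4 — load
T2 CAS — after: cnt=5, r=4 — ok
T0 CAS — after: cnt=5, r=3 — retry
T2 LOAD — after: cnt=5, r=5 — load
T2 CAS — after: cnt=6, r=5 — ok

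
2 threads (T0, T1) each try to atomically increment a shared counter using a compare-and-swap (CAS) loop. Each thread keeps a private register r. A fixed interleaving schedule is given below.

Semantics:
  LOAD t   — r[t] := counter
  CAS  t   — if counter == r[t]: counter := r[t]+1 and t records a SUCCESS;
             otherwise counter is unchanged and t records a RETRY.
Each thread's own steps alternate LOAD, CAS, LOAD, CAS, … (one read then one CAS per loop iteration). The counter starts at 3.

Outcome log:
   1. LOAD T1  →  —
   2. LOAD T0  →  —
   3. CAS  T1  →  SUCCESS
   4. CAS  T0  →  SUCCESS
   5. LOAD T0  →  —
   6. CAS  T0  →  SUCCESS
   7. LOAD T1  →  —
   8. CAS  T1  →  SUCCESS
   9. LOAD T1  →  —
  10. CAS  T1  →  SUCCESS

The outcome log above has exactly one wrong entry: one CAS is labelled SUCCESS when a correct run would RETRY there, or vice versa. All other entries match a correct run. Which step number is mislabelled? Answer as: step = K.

Correct run:
#1 T1 reads 3
#2 T0 reads 3
#3 T1 CAS(3→4) writes; counter now 4
#4 T0 CAS(3→4) fails; counter now 4
#5 T0 reads 4
#6 T0 CAS(4→5) writes; counter now 5
#7 T1 reads 5
#8 T1 CAS(5→6) writes; counter now 6
#9 T1 reads 6
#10 T1 CAS(6→7) writes; counter now 7
Log disagrees first at step 4.

step = 4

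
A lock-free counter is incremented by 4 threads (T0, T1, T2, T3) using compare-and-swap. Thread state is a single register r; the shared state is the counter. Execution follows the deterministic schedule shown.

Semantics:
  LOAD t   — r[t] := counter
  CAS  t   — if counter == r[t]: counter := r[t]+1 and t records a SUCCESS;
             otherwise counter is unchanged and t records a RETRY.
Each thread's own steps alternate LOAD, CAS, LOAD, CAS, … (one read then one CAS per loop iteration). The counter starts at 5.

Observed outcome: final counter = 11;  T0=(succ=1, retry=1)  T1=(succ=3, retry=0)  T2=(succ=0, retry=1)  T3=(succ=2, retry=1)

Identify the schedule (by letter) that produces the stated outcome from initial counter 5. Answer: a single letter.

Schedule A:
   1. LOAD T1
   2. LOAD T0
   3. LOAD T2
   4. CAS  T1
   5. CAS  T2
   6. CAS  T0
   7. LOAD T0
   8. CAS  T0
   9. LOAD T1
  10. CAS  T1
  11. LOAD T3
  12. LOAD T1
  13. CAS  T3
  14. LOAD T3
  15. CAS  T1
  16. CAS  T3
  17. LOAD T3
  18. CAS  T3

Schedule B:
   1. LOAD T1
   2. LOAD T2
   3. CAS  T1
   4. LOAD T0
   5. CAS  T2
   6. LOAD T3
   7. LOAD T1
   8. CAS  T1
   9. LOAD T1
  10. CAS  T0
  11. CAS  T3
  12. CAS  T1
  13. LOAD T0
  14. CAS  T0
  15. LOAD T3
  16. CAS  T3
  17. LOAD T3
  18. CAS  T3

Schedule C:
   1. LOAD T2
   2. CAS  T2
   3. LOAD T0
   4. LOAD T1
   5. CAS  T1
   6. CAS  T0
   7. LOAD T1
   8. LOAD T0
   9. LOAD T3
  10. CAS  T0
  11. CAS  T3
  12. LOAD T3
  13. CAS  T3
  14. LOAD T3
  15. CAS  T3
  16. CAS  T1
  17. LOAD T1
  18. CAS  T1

B

Simulating candidate B:
T1 LOAD — after: cnt=5, r=5 — load
T2 LOAD — after: cnt=5, r=5 — load
T1 CAS — after: cnt=6, r=5 — ok
T0 LOAD — after: cnt=6, r=6 — load
T2 CAS — after: cnt=6, r=5 — retry
T3 LOAD — after: cnt=6, r=6 — load
T1 LOAD — after: cnt=6, r=6 — load
T1 CAS — after: cnt=7, r=6 — ok
T1 LOAD — after: cnt=7, r=7 — load
T0 CAS — after: cnt=7, r=6 — retry
T3 CAS — after: cnt=7, r=6 — retry
T1 CAS — after: cnt=8, r=7 — ok
T0 LOAD — after: cnt=8, r=8 — load
T0 CAS — after: cnt=9, r=8 — ok
T3 LOAD — after: cnt=9, r=9 — load
T3 CAS — after: cnt=10, r=9 — ok
T3 LOAD — after: cnt=10, r=10 — load
T3 CAS — after: cnt=11, r=10 — ok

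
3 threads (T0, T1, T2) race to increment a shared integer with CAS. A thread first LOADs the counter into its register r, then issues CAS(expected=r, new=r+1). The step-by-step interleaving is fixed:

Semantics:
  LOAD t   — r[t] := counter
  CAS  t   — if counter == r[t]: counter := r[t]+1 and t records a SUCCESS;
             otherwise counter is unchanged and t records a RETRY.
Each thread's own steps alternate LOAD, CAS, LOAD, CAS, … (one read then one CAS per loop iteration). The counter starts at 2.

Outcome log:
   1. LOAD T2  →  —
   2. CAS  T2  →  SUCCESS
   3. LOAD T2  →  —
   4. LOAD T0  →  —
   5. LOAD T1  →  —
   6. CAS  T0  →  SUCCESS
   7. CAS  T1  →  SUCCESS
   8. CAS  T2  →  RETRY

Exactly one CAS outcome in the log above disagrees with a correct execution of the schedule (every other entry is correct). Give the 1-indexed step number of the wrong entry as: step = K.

step = 7

Correct run:
T2 LOAD — after: cnt=2, r=2 — load
T2 CAS — after: cnt=3, r=2 — ok
T2 LOAD — after: cnt=3, r=3 — load
T0 LOAD — after: cnt=3, r=3 — load
T1 LOAD — after: cnt=3, r=3 — load
T0 CAS — after: cnt=4, r=3 — ok
T1 CAS — after: cnt=4, r=3 — retry
T2 CAS — after: cnt=4, r=3 — retry
Mismatch at 7.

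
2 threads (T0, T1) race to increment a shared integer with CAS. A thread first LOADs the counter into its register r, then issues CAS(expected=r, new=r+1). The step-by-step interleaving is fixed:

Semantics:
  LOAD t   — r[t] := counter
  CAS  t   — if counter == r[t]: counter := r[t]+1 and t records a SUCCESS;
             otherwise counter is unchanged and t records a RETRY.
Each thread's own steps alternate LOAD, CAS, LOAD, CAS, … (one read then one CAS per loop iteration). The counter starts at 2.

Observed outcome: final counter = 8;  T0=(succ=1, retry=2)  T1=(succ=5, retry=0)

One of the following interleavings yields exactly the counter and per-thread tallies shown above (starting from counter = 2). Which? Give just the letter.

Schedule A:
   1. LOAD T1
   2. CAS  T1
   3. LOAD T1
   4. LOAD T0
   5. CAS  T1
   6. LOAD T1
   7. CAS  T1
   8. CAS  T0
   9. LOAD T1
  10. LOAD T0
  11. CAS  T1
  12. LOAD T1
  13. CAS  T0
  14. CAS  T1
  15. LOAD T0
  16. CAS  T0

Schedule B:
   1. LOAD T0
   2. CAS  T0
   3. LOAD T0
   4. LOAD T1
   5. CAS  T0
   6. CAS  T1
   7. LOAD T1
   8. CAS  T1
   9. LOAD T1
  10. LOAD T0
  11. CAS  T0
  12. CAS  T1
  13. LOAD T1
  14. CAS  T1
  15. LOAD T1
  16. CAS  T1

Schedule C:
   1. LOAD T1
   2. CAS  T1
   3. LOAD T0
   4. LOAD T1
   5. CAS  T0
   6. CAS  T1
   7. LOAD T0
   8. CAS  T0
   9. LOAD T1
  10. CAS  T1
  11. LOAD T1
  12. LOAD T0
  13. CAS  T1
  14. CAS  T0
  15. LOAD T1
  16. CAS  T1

A

Tracing schedule A:
T1 LOAD — after: cnt=2, r=2 — load
T1 CAS — after: cnt=3, r=2 — ok
T1 LOAD — after: cnt=3, r=3 — load
T0 LOAD — after: cnt=3, r=3 — load
T1 CAS — after: cnt=4, r=3 — ok
T1 LOAD — after: cnt=4, r=4 — load
T1 CAS — after: cnt=5, r=4 — ok
T0 CAS — after: cnt=5, r=3 — retry
T1 LOAD — after: cnt=5, r=5 — load
T0 LOAD — after: cnt=5, r=5 — load
T1 CAS — after: cnt=6, r=5 — ok
T1 LOAD — after: cnt=6, r=6 — load
T0 CAS — after: cnt=6, r=5 — retry
T1 CAS — after: cnt=7, r=6 — ok
T0 LOAD — after: cnt=7, r=7 — load
T0 CAS — after: cnt=8, r=7 — ok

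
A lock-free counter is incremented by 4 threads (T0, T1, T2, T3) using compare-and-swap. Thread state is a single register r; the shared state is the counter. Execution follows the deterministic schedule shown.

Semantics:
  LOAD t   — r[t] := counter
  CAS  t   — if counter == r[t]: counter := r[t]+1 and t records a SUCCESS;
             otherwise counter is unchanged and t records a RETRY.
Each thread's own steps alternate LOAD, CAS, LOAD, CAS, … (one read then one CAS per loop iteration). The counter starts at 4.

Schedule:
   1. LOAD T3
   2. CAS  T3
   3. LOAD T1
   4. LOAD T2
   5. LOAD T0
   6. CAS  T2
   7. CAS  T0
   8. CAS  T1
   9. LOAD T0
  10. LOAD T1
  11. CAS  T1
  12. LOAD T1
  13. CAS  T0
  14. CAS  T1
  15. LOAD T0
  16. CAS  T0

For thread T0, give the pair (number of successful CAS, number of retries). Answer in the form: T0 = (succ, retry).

T0 = (1, 2)

#1 T3 reads 4
#2 T3 CAS(4→5) writes; counter now 5
#3 T1 reads 5
#4 T2 reads 5
#5 T0 reads 5
#6 T2 CAS(5→6) writes; counter now 6
#7 T0 CAS(5→6) fails; counter now 6
#8 T1 CAS(5→6) fails; counter now 6
#9 T0 reads 6
#10 T1 reads 6
#11 T1 CAS(6→7) writes; counter now 7
#12 T1 reads 7
#13 T0 CAS(6→7) fails; counter now 7
#14 T1 CAS(7→8) writes; counter now 8
#15 T0 reads 8
#16 T0 CAS(8→9) writes; counter now 9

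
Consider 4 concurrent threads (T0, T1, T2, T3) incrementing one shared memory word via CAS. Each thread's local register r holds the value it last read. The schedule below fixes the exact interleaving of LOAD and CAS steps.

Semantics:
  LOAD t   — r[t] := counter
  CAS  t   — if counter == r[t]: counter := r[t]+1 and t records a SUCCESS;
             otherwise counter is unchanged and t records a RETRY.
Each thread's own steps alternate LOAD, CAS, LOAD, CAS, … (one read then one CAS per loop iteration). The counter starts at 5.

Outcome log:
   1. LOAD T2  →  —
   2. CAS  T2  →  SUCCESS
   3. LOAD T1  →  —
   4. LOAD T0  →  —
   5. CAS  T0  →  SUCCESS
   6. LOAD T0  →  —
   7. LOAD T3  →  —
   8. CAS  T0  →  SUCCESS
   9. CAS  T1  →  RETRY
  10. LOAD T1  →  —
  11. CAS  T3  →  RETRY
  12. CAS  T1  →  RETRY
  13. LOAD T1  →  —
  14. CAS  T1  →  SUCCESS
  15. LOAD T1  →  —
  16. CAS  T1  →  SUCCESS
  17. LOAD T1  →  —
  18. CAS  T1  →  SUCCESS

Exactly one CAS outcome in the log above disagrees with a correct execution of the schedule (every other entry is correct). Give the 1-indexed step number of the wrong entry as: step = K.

Reference trace:
[1] T2.load  rd  (counter 5, T2.r 5)
[2] T2.cas  hit  (counter 6, T2.r 5)
[3] T1.load  rd  (counter 6, T1.r 6)
[4] T0.load  rd  (counter 6, T0.r 6)
[5] T0.cas  hit  (counter 7, T0.r 6)
[6] T0.load  rd  (counter 7, T0.r 7)
[7] T3.load  rd  (counter 7, T3.r 7)
[8] T0.cas  hit  (counter 8, T0.r 7)
[9] T1.cas  miss  (counter 8, T1.r 6)
[10] T1.load  rd  (counter 8, T1.r 8)
[11] T3.cas  miss  (counter 8, T3.r 7)
[12] T1.cas  hit  (counter 9, T1.r 8)
[13] T1.load  rd  (counter 9, T1.r 9)
[14] T1.cas  hit  (counter 10, T1.r 9)
[15] T1.load  rd  (counter 10, T1.r 10)
[16] T1.cas  hit  (counter 11, T1.r 10)
[17] T1.load  rd  (counter 11, T1.r 11)
[18] T1.cas  hit  (counter 12, T1.r 11)
Flip is step 12.

step = 12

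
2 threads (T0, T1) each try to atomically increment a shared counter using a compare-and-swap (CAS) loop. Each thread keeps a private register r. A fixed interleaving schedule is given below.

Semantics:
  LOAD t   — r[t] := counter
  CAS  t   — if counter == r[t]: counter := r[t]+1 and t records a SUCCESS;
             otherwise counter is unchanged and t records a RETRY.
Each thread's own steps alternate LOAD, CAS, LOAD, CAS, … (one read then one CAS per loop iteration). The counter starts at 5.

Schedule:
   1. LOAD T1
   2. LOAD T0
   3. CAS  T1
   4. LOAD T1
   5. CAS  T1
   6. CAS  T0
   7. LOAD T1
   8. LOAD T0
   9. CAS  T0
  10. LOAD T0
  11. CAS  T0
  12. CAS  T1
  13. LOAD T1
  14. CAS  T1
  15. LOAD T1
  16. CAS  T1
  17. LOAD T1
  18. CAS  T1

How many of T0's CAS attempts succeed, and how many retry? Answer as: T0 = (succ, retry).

T0 = (2, 1)

step 1: T1 LOAD ⇒ load; ctr=5 reg=5
step 2: T0 LOAD ⇒ load; ctr=5 reg=5
step 3: T1 CAS ⇒ ok; ctr=6 reg=5
step 4: T1 LOAD ⇒ load; ctr=6 reg=6
step 5: T1 CAS ⇒ ok; ctr=7 reg=6
step 6: T0 CAS ⇒ retry; ctr=7 reg=5
step 7: T1 LOAD ⇒ load; ctr=7 reg=7
step 8: T0 LOAD ⇒ load; ctr=7 reg=7
step 9: T0 CAS ⇒ ok; ctr=8 reg=7
step 10: T0 LOAD ⇒ load; ctr=8 reg=8
step 11: T0 CAS ⇒ ok; ctr=9 reg=8
step 12: T1 CAS ⇒ retry; ctr=9 reg=7
step 13: T1 LOAD ⇒ load; ctr=9 reg=9
step 14: T1 CAS ⇒ ok; ctr=10 reg=9
step 15: T1 LOAD ⇒ load; ctr=10 reg=10
step 16: T1 CAS ⇒ ok; ctr=11 reg=10
step 17: T1 LOAD ⇒ load; ctr=11 reg=11
step 18: T1 CAS ⇒ ok; ctr=12 reg=11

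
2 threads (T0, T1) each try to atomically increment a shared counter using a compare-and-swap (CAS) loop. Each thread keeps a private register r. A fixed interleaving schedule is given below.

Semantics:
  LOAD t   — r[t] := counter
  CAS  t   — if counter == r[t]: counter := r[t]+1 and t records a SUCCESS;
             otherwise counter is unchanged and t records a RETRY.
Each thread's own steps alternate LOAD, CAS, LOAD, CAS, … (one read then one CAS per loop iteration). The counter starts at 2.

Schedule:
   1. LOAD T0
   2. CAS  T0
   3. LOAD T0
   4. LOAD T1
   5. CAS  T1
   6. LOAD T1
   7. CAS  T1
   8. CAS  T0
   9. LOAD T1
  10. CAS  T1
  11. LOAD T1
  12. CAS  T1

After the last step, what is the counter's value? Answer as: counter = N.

counter = 7

   1) LOAD T0:  M=2  r_T0=2
   2) CAS  T0:  M=3  r_T0=2 ✓
   3) LOAD T0:  M=3  r_T0=3
   4) LOAD T1:  M=3  r_T1=3
   5) CAS  T1:  M=4  r_T1=3 ✓
   6) LOAD T1:  M=4  r_T1=4
   7) CAS  T1:  M=5  r_T1=4 ✓
   8) CAS  T0:  M=5  r_T0=3 ✗
   9) LOAD T1:  M=5  r_T1=5
  10) CAS  T1:  M=6  r_T1=5 ✓
  11) LOAD T1:  M=6  r_T1=6
  12) CAS  T1:  M=7  r_T1=6 ✓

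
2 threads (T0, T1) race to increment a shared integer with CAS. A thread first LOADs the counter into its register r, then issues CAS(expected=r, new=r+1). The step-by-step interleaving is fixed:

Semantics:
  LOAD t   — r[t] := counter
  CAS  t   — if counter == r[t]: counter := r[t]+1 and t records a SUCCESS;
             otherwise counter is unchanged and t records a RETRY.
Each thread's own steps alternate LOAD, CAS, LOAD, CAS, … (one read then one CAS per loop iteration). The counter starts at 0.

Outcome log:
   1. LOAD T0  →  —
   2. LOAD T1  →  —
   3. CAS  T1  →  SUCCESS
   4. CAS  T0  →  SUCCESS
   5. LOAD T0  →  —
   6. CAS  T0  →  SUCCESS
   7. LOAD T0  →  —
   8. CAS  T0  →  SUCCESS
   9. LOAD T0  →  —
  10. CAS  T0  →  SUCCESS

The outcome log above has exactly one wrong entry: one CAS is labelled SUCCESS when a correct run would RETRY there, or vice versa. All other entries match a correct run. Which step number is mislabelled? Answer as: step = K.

Re-executing:
step 1: T0 LOAD ⇒ load; ctr=0 reg=0
step 2: T1 LOAD ⇒ load; ctr=0 reg=0
step 3: T1 CAS ⇒ ok; ctr=1 reg=0
step 4: T0 CAS ⇒ retry; ctr=1 reg=0
step 5: T0 LOAD ⇒ load; ctr=1 reg=1
step 6: T0 CAS ⇒ ok; ctr=2 reg=1
step 7: T0 LOAD ⇒ load; ctr=2 reg=2
step 8: T0 CAS ⇒ ok; ctr=3 reg=2
step 9: T0 LOAD ⇒ load; ctr=3 reg=3
step 10: T0 CAS ⇒ ok; ctr=4 reg=3
Log disagrees first at step 4.

step = 4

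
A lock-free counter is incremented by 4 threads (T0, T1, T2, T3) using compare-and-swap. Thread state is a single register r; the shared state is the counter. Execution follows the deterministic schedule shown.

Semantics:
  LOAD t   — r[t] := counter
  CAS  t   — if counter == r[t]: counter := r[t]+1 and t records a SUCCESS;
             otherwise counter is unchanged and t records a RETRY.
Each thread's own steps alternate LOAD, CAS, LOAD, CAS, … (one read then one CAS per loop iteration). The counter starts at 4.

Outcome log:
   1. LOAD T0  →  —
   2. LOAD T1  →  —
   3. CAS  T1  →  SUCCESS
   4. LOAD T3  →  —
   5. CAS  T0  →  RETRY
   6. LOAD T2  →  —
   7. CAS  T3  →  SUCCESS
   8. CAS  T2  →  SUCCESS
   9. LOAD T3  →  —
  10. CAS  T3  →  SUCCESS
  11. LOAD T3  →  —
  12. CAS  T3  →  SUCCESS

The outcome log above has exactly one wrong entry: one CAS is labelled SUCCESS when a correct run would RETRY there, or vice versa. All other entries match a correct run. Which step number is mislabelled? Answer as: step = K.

Re-executing:
step 1: T0 LOAD ⇒ load; ctr=4 reg=4
step 2: T1 LOAD ⇒ load; ctr=4 reg=4
step 3: T1 CAS ⇒ ok; ctr=5 reg=4
step 4: T3 LOAD ⇒ load; ctr=5 reg=5
step 5: T0 CAS ⇒ retry; ctr=5 reg=4
step 6: T2 LOAD ⇒ load; ctr=5 reg=5
step 7: T3 CAS ⇒ ok; ctr=6 reg=5
step 8: T2 CAS ⇒ retry; ctr=6 reg=5
step 9: T3 LOAD ⇒ load; ctr=6 reg=6
step 10: T3 CAS ⇒ ok; ctr=7 reg=6
step 11: T3 LOAD ⇒ load; ctr=7 reg=7
step 12: T3 CAS ⇒ ok; ctr=8 reg=7
Flip is step 8.

step = 8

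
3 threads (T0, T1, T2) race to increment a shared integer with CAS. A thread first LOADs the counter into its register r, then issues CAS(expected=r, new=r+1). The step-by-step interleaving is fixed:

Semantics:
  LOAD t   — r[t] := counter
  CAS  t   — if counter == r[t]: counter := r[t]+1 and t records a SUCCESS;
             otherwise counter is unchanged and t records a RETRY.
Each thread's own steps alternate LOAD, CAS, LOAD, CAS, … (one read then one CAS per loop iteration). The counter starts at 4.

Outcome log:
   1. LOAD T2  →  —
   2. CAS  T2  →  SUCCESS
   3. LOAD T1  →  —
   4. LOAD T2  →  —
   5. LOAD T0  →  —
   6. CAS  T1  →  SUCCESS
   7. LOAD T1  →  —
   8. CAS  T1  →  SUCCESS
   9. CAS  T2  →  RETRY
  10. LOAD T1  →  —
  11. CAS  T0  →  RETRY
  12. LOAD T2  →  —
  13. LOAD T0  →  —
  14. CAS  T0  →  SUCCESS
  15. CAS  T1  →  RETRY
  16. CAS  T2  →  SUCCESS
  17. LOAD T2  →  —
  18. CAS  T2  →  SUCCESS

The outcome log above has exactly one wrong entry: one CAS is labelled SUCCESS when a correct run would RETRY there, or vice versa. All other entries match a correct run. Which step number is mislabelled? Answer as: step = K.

step = 16

Re-executing:
#1 T2 reads 4
#2 T2 CAS(4→5) writes; counter now 5
#3 T1 reads 5
#4 T2 reads 5
#5 T0 reads 5
#6 T1 CAS(5→6) writes; counter now 6
#7 T1 reads 6
#8 T1 CAS(6→7) writes; counter now 7
#9 T2 CAS(5→6) fails; counter now 7
#10 T1 reads 7
#11 T0 CAS(5→6) fails; counter now 7
#12 T2 reads 7
#13 T0 reads 7
#14 T0 CAS(7→8) writes; counter now 8
#15 T1 CAS(7→8) fails; counter now 8
#16 T2 CAS(7→8) fails; counter now 8
#17 T2 reads 8
#18 T2 CAS(8→9) writes; counter now 9
Log disagrees first at step 16.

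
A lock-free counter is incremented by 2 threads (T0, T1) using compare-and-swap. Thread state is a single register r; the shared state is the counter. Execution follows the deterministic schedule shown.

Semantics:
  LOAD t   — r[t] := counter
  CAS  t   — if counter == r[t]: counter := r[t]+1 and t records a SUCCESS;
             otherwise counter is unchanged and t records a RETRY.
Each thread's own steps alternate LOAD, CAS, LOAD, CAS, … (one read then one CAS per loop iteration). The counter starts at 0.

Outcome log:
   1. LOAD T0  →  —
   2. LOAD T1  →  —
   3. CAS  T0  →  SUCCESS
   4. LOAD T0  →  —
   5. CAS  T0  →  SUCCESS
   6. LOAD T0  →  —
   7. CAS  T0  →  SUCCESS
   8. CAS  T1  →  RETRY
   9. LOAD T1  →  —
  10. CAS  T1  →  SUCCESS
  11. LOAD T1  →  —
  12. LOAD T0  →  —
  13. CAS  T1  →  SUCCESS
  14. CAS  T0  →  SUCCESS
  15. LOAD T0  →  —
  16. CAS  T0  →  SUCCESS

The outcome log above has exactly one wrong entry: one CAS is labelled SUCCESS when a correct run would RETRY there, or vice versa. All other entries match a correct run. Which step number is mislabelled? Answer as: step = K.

step = 14

Re-executing:
1. LOAD T0 → mem=0 r[T0]=0 [LOAD]
2. LOAD T1 → mem=0 r[T1]=0 [LOAD]
3. CAS T0 → mem=1 r[T0]=0 [OK]
4. LOAD T0 → mem=1 r[T0]=1 [LOAD]
5. CAS T0 → mem=2 r[T0]=1 [OK]
6. LOAD T0 → mem=2 r[T0]=2 [LOAD]
7. CAS T0 → mem=3 r[T0]=2 [OK]
8. CAS T1 → mem=3 r[T1]=0 [RETRY]
9. LOAD T1 → mem=3 r[T1]=3 [LOAD]
10. CAS T1 → mem=4 r[T1]=3 [OK]
11. LOAD T1 → mem=4 r[T1]=4 [LOAD]
12. LOAD T0 → mem=4 r[T0]=4 [LOAD]
13. CAS T1 → mem=5 r[T1]=4 [OK]
14. CAS T0 → mem=5 r[T0]=4 [RETRY]
15. LOAD T0 → mem=5 r[T0]=5 [LOAD]
16. CAS T0 → mem=6 r[T0]=5 [OK]
Flip is step 14.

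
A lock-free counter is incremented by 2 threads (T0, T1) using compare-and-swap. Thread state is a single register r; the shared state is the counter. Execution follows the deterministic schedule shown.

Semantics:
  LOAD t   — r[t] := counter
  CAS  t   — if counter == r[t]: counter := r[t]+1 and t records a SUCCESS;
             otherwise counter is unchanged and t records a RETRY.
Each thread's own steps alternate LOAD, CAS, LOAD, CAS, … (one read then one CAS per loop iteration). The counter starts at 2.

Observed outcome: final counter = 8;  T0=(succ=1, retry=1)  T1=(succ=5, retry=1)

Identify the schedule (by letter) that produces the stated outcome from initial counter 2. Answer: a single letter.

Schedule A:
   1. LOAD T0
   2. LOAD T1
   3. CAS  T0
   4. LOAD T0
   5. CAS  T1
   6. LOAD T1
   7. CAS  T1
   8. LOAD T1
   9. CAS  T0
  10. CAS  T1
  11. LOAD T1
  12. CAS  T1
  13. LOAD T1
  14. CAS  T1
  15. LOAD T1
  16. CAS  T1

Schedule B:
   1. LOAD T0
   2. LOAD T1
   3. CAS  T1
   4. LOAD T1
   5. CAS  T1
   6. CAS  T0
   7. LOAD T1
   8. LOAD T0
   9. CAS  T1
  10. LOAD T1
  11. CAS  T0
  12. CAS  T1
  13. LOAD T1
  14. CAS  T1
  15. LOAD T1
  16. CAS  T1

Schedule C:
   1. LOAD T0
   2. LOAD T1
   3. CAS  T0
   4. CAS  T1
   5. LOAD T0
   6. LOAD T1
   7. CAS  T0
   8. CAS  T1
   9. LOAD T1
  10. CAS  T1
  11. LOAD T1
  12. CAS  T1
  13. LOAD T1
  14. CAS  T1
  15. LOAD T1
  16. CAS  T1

Simulating candidate A:
1. LOAD T0 → mem=2 r[T0]=2 [LOAD]
2. LOAD T1 → mem=2 r[T1]=2 [LOAD]
3. CAS T0 → mem=3 r[T0]=2 [OK]
4. LOAD T0 → mem=3 r[T0]=3 [LOAD]
5. CAS T1 → mem=3 r[T1]=2 [RETRY]
6. LOAD T1 → mem=3 r[T1]=3 [LOAD]
7. CAS T1 → mem=4 r[T1]=3 [OK]
8. LOAD T1 → mem=4 r[T1]=4 [LOAD]
9. CAS T0 → mem=4 r[T0]=3 [RETRY]
10. CAS T1 → mem=5 r[T1]=4 [OK]
11. LOAD T1 → mem=5 r[T1]=5 [LOAD]
12. CAS T1 → mem=6 r[T1]=5 [OK]
13. LOAD T1 → mem=6 r[T1]=6 [LOAD]
14. CAS T1 → mem=7 r[T1]=6 [OK]
15. LOAD T1 → mem=7 r[T1]=7 [LOAD]
16. CAS T1 → mem=8 r[T1]=7 [OK]

A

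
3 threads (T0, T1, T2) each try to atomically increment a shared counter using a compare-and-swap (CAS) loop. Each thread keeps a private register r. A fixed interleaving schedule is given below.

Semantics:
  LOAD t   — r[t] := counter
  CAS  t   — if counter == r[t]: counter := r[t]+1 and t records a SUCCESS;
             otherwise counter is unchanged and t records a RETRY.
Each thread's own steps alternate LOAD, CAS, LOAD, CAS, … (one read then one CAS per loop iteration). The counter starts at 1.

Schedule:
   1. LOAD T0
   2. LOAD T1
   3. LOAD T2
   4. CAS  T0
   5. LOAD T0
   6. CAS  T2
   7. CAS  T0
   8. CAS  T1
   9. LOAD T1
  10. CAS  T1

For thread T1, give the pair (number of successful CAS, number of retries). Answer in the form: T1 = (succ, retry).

T1 = (1, 1)

[1] T0.load  rd  (counter 1, T0.r 1)
[2] T1.load  rd  (counter 1, T1.r 1)
[3] T2.load  rd  (counter 1, T2.r 1)
[4] T0.cas  hit  (counter 2, T0.r 1)
[5] T0.load  rd  (counter 2, T0.r 2)
[6] T2.cas  miss  (counter 2, T2.r 1)
[7] T0.cas  hit  (counter 3, T0.r 2)
[8] T1.cas  miss  (counter 3, T1.r 1)
[9] T1.load  rd  (counter 3, T1.r 3)
[10] T1.cas  hit  (counter 4, T1.r 3)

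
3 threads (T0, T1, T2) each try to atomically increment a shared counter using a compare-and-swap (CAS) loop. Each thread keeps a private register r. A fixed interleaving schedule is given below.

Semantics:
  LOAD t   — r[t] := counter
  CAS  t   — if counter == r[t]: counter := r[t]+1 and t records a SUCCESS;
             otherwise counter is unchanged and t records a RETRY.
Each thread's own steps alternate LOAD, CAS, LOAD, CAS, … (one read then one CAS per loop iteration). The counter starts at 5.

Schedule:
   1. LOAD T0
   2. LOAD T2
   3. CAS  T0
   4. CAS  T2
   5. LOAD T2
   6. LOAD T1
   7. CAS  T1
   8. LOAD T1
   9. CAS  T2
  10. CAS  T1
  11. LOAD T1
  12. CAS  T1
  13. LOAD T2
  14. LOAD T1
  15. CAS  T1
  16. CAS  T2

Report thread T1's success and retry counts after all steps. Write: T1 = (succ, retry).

step 1: T0 LOAD ⇒ load; ctr=5 reg=5
step 2: T2 LOAD ⇒ load; ctr=5 reg=5
step 3: T0 CAS ⇒ ok; ctr=6 reg=5
step 4: T2 CAS ⇒ retry; ctr=6 reg=5
step 5: T2 LOAD ⇒ load; ctr=6 reg=6
step 6: T1 LOAD ⇒ load; ctr=6 reg=6
step 7: T1 CAS ⇒ ok; ctr=7 reg=6
step 8: T1 LOAD ⇒ load; ctr=7 reg=7
step 9: T2 CAS ⇒ retry; ctr=7 reg=6
step 10: T1 CAS ⇒ ok; ctr=8 reg=7
step 11: T1 LOAD ⇒ load; ctr=8 reg=8
step 12: T1 CAS ⇒ ok; ctr=9 reg=8
step 13: T2 LOAD ⇒ load; ctr=9 reg=9
step 14: T1 LOAD ⇒ load; ctr=9 reg=9
step 15: T1 CAS ⇒ ok; ctr=10 reg=9
step 16: T2 CAS ⇒ retry; ctr=10 reg=9

T1 = (4, 0)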